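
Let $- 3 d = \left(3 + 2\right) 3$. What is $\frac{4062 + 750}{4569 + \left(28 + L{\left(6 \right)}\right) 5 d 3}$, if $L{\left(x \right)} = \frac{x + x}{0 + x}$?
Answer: $\frac{1604}{773} \approx 2.075$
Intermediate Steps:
$L{\left(x \right)} = 2$ ($L{\left(x \right)} = \frac{2 x}{x} = 2$)
$d = -5$ ($d = - \frac{\left(3 + 2\right) 3}{3} = - \frac{5 \cdot 3}{3} = \left(- \frac{1}{3}\right) 15 = -5$)
$\frac{4062 + 750}{4569 + \left(28 + L{\left(6 \right)}\right) 5 d 3} = \frac{4062 + 750}{4569 + \left(28 + 2\right) 5 \left(-5\right) 3} = \frac{4812}{4569 + 30 \left(\left(-25\right) 3\right)} = \frac{4812}{4569 + 30 \left(-75\right)} = \frac{4812}{4569 - 2250} = \frac{4812}{2319} = 4812 \cdot \frac{1}{2319} = \frac{1604}{773}$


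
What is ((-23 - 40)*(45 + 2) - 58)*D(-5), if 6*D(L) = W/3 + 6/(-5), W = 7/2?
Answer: 3019/180 ≈ 16.772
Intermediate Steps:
W = 7/2 (W = 7*(1/2) = 7/2 ≈ 3.5000)
D(L) = -1/180 (D(L) = ((7/2)/3 + 6/(-5))/6 = ((7/2)*(1/3) + 6*(-1/5))/6 = (7/6 - 6/5)/6 = (1/6)*(-1/30) = -1/180)
((-23 - 40)*(45 + 2) - 58)*D(-5) = ((-23 - 40)*(45 + 2) - 58)*(-1/180) = (-63*47 - 58)*(-1/180) = (-2961 - 58)*(-1/180) = -3019*(-1/180) = 3019/180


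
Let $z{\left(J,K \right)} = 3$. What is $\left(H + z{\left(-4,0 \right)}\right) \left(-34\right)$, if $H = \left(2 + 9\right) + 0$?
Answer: $-476$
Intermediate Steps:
$H = 11$ ($H = 11 + 0 = 11$)
$\left(H + z{\left(-4,0 \right)}\right) \left(-34\right) = \left(11 + 3\right) \left(-34\right) = 14 \left(-34\right) = -476$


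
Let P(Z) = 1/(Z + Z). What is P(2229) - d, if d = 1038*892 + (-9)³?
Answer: -4124394485/4458 ≈ -9.2517e+5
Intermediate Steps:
P(Z) = 1/(2*Z)
d = 925167 (d = 925896 - 729 = 925167)
P(2229) - d = (½)/2229 - 1*925167 = (½)*(1/2229) - 925167 = 1/4458 - 925167 = -4124394485/4458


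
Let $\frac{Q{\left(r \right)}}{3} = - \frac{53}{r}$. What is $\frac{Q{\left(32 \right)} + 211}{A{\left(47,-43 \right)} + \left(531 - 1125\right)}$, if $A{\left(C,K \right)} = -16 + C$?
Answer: $- \frac{6593}{18016} \approx -0.36595$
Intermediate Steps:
$Q{\left(r \right)} = - \frac{159}{r}$ ($Q{\left(r \right)} = 3 \left(- \frac{53}{r}\right) = - \frac{159}{r}$)
$\frac{Q{\left(32 \right)} + 211}{A{\left(47,-43 \right)} + \left(531 - 1125\right)} = \frac{- \frac{159}{32} + 211}{\left(-16 + 47\right) + \left(531 - 1125\right)} = \frac{\left(-159\right) \frac{1}{32} + 211}{31 - 594} = \frac{- \frac{159}{32} + 211}{-563} = \frac{6593}{32} \left(- \frac{1}{563}\right) = - \frac{6593}{18016}$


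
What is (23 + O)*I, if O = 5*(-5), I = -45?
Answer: 90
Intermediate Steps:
O = -25
(23 + O)*I = (23 - 25)*(-45) = -2*(-45) = 90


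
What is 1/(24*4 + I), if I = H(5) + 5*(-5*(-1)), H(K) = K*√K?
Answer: 121/14516 - 5*√5/14516 ≈ 0.0075654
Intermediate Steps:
H(K) = K^(3/2)
I = 25 + 5*√5 (I = 5^(3/2) + 5*(-5*(-1)) = 5*√5 + 5*5 = 5*√5 + 25 = 25 + 5*√5 ≈ 36.180)
1/(24*4 + I) = 1/(24*4 + (25 + 5*√5)) = 1/(96 + (25 + 5*√5)) = 1/(121 + 5*√5)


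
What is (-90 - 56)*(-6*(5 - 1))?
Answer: 3504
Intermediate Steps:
(-90 - 56)*(-6*(5 - 1)) = -(-876)*4 = -146*(-24) = 3504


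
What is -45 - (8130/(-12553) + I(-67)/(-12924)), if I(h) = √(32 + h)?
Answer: -556755/12553 + I*√35/12924 ≈ -44.352 + 0.00045776*I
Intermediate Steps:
-45 - (8130/(-12553) + I(-67)/(-12924)) = -45 - (8130/(-12553) + √(32 - 67)/(-12924)) = -45 - (8130*(-1/12553) + √(-35)*(-1/12924)) = -45 - (-8130/12553 + (I*√35)*(-1/12924)) = -45 - (-8130/12553 - I*√35/12924) = -45 + (8130/12553 + I*√35/12924) = -556755/12553 + I*√35/12924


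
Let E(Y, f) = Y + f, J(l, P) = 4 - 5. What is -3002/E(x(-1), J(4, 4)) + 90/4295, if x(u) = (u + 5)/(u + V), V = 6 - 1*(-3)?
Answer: 5157454/859 ≈ 6004.0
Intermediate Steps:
V = 9 (V = 6 + 3 = 9)
x(u) = (5 + u)/(9 + u) (x(u) = (u + 5)/(u + 9) = (5 + u)/(9 + u))
J(l, P) = -1
-3002/E(x(-1), J(4, 4)) + 90/4295 = -3002/((5 - 1)/(9 - 1) - 1) + 90/4295 = -3002/(4/8 - 1) + 90*(1/4295) = -3002/((⅛)*4 - 1) + 18/859 = -3002/(½ - 1) + 18/859 = -3002/(-½) + 18/859 = -3002*(-2) + 18/859 = 6004 + 18/859 = 5157454/859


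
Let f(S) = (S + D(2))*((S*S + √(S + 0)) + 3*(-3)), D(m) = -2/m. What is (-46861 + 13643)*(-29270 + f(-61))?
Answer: 8617214252 + 2059516*I*√61 ≈ 8.6172e+9 + 1.6085e+7*I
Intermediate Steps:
f(S) = (-1 + S)*(-9 + √S + S²) (f(S) = (S - 2/2)*((S*S + √(S + 0)) + 3*(-3)) = (S - 2*½)*((S² + √S) - 9) = (S - 1)*((√S + S²) - 9) = (-1 + S)*(-9 + √S + S²))
(-46861 + 13643)*(-29270 + f(-61)) = (-46861 + 13643)*(-29270 + (9 + (-61)³ + (-61)^(3/2) - √(-61) - 1*(-61)² - 9*(-61))) = -33218*(-29270 + (9 - 226981 - 61*I*√61 - I*√61 - 1*3721 + 549)) = -33218*(-29270 + (9 - 226981 - 61*I*√61 - I*√61 - 3721 + 549)) = -33218*(-29270 + (-230144 - 62*I*√61)) = -33218*(-259414 - 62*I*√61) = 8617214252 + 2059516*I*√61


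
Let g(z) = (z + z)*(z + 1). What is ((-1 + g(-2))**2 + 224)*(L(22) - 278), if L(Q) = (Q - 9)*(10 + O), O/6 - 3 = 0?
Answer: 20038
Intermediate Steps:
O = 18 (O = 18 + 6*0 = 18 + 0 = 18)
g(z) = 2*z*(1 + z) (g(z) = (2*z)*(1 + z) = 2*z*(1 + z))
L(Q) = -252 + 28*Q (L(Q) = (Q - 9)*(10 + 18) = (-9 + Q)*28 = -252 + 28*Q)
((-1 + g(-2))**2 + 224)*(L(22) - 278) = ((-1 + 2*(-2)*(1 - 2))**2 + 224)*((-252 + 28*22) - 278) = ((-1 + 2*(-2)*(-1))**2 + 224)*((-252 + 616) - 278) = ((-1 + 4)**2 + 224)*(364 - 278) = (3**2 + 224)*86 = (9 + 224)*86 = 233*86 = 20038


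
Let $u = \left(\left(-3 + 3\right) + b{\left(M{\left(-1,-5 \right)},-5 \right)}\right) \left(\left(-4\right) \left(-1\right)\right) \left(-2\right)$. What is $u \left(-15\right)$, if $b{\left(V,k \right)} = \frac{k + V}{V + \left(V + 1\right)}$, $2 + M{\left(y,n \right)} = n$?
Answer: $\frac{1440}{13} \approx 110.77$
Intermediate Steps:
$M{\left(y,n \right)} = -2 + n$
$b{\left(V,k \right)} = \frac{V + k}{1 + 2 V}$ ($b{\left(V,k \right)} = \frac{V + k}{V + \left(1 + V\right)} = \frac{V + k}{1 + 2 V}$)
$u = - \frac{96}{13}$ ($u = \left(\left(-3 + 3\right) + \frac{\left(-2 - 5\right) - 5}{1 + 2 \left(-2 - 5\right)}\right) \left(\left(-4\right) \left(-1\right)\right) \left(-2\right) = \left(0 + \frac{-7 - 5}{1 + 2 \left(-7\right)}\right) 4 \left(-2\right) = \left(0 + \frac{1}{1 - 14} \left(-12\right)\right) 4 \left(-2\right) = \left(0 + \frac{1}{-13} \left(-12\right)\right) 4 \left(-2\right) = \left(0 - - \frac{12}{13}\right) 4 \left(-2\right) = \left(0 + \frac{12}{13}\right) 4 \left(-2\right) = \frac{12}{13} \cdot 4 \left(-2\right) = \frac{48}{13} \left(-2\right) = - \frac{96}{13} \approx -7.3846$)
$u \left(-15\right) = \left(- \frac{96}{13}\right) \left(-15\right) = \frac{1440}{13}$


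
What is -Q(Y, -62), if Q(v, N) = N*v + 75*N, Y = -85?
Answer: -620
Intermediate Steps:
Q(v, N) = 75*N + N*v
-Q(Y, -62) = -(-62)*(75 - 85) = -(-62)*(-10) = -1*620 = -620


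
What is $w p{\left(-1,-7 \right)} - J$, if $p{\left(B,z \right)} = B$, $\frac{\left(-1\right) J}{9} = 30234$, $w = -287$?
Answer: $272393$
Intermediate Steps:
$J = -272106$ ($J = \left(-9\right) 30234 = -272106$)
$w p{\left(-1,-7 \right)} - J = \left(-287\right) \left(-1\right) - -272106 = 287 + 272106 = 272393$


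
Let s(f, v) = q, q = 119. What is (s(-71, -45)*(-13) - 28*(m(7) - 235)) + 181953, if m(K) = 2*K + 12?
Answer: 186258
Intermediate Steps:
m(K) = 12 + 2*K
s(f, v) = 119
(s(-71, -45)*(-13) - 28*(m(7) - 235)) + 181953 = (119*(-13) - 28*((12 + 2*7) - 235)) + 181953 = (-1547 - 28*((12 + 14) - 235)) + 181953 = (-1547 - 28*(26 - 235)) + 181953 = (-1547 - 28*(-209)) + 181953 = (-1547 + 5852) + 181953 = 4305 + 181953 = 186258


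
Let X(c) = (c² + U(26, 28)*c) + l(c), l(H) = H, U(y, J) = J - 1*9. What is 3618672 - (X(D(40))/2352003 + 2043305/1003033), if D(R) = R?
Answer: 2845645613717826471/786378875033 ≈ 3.6187e+6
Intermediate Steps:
U(y, J) = -9 + J (U(y, J) = J - 9 = -9 + J)
X(c) = c² + 20*c (X(c) = (c² + (-9 + 28)*c) + c = (c² + 19*c) + c = c² + 20*c)
3618672 - (X(D(40))/2352003 + 2043305/1003033) = 3618672 - ((40*(20 + 40))/2352003 + 2043305/1003033) = 3618672 - ((40*60)*(1/2352003) + 2043305*(1/1003033)) = 3618672 - (2400*(1/2352003) + 2043305/1003033) = 3618672 - (800/784001 + 2043305/1003033) = 3618672 - 1*1602755589705/786378875033 = 3618672 - 1602755589705/786378875033 = 2845645613717826471/786378875033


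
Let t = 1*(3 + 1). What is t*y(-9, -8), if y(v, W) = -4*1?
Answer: -16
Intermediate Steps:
y(v, W) = -4
t = 4 (t = 1*4 = 4)
t*y(-9, -8) = 4*(-4) = -16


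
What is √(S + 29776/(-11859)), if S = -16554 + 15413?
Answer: I*√160818653805/11859 ≈ 33.816*I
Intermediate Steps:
S = -1141
√(S + 29776/(-11859)) = √(-1141 + 29776/(-11859)) = √(-1141 + 29776*(-1/11859)) = √(-1141 - 29776/11859) = √(-13560895/11859) = I*√160818653805/11859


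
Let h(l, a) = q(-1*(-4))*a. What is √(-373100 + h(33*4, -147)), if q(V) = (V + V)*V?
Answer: 2*I*√94451 ≈ 614.66*I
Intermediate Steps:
q(V) = 2*V² (q(V) = (2*V)*V = 2*V²)
h(l, a) = 32*a (h(l, a) = (2*(-1*(-4))²)*a = (2*4²)*a = (2*16)*a = 32*a)
√(-373100 + h(33*4, -147)) = √(-373100 + 32*(-147)) = √(-373100 - 4704) = √(-377804) = 2*I*√94451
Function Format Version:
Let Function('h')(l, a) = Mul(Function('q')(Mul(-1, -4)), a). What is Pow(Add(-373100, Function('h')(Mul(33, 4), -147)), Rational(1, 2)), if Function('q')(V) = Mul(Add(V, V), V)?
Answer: Mul(2, I, Pow(94451, Rational(1, 2))) ≈ Mul(614.66, I)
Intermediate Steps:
Function('q')(V) = Mul(2, Pow(V, 2)) (Function('q')(V) = Mul(Mul(2, V), V) = Mul(2, Pow(V, 2)))
Function('h')(l, a) = Mul(32, a) (Function('h')(l, a) = Mul(Mul(2, Pow(Mul(-1, -4), 2)), a) = Mul(Mul(2, Pow(4, 2)), a) = Mul(Mul(2, 16), a) = Mul(32, a))
Pow(Add(-373100, Function('h')(Mul(33, 4), -147)), Rational(1, 2)) = Pow(Add(-373100, Mul(32, -147)), Rational(1, 2)) = Pow(Add(-373100, -4704), Rational(1, 2)) = Pow(-377804, Rational(1, 2)) = Mul(2, I, Pow(94451, Rational(1, 2)))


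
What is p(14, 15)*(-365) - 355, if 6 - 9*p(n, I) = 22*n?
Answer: 107035/9 ≈ 11893.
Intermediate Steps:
p(n, I) = ⅔ - 22*n/9
p(14, 15)*(-365) - 355 = (⅔ - 22/9*14)*(-365) - 355 = (⅔ - 308/9)*(-365) - 355 = -302/9*(-365) - 355 = 110230/9 - 355 = 107035/9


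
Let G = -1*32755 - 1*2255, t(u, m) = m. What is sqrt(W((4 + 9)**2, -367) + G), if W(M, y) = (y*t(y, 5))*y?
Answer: sqrt(638435) ≈ 799.02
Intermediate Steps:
G = -35010 (G = -32755 - 2255 = -35010)
W(M, y) = 5*y**2 (W(M, y) = (y*5)*y = (5*y)*y = 5*y**2)
sqrt(W((4 + 9)**2, -367) + G) = sqrt(5*(-367)**2 - 35010) = sqrt(5*134689 - 35010) = sqrt(673445 - 35010) = sqrt(638435)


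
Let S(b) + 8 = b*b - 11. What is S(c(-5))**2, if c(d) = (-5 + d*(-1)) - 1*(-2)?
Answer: 225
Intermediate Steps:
c(d) = -3 - d (c(d) = (-5 - d) + 2 = -3 - d)
S(b) = -19 + b**2 (S(b) = -8 + (b*b - 11) = -8 + (b**2 - 11) = -8 + (-11 + b**2) = -19 + b**2)
S(c(-5))**2 = (-19 + (-3 - 1*(-5))**2)**2 = (-19 + (-3 + 5)**2)**2 = (-19 + 2**2)**2 = (-19 + 4)**2 = (-15)**2 = 225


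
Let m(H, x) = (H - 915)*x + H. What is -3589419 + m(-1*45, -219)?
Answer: -3379224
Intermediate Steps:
m(H, x) = H + x*(-915 + H) (m(H, x) = (-915 + H)*x + H = x*(-915 + H) + H = H + x*(-915 + H))
-3589419 + m(-1*45, -219) = -3589419 + (-1*45 - 915*(-219) - 1*45*(-219)) = -3589419 + (-45 + 200385 - 45*(-219)) = -3589419 + (-45 + 200385 + 9855) = -3589419 + 210195 = -3379224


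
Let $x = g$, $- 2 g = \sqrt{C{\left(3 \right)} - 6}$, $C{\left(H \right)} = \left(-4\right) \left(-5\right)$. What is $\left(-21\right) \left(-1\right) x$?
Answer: $- \frac{21 \sqrt{14}}{2} \approx -39.287$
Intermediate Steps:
$C{\left(H \right)} = 20$
$g = - \frac{\sqrt{14}}{2}$ ($g = - \frac{\sqrt{20 - 6}}{2} = - \frac{\sqrt{14}}{2} \approx -1.8708$)
$x = - \frac{\sqrt{14}}{2} \approx -1.8708$
$\left(-21\right) \left(-1\right) x = \left(-21\right) \left(-1\right) \left(- \frac{\sqrt{14}}{2}\right) = 21 \left(- \frac{\sqrt{14}}{2}\right) = - \frac{21 \sqrt{14}}{2}$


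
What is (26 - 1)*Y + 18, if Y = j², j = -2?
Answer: 118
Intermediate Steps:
Y = 4 (Y = (-2)² = 4)
(26 - 1)*Y + 18 = (26 - 1)*4 + 18 = 25*4 + 18 = 100 + 18 = 118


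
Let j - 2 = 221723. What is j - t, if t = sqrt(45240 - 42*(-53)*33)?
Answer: 221725 - sqrt(118698) ≈ 2.2138e+5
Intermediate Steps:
j = 221725 (j = 2 + 221723 = 221725)
t = sqrt(118698) (t = sqrt(45240 + 2226*33) = sqrt(45240 + 73458) = sqrt(118698) ≈ 344.53)
j - t = 221725 - sqrt(118698)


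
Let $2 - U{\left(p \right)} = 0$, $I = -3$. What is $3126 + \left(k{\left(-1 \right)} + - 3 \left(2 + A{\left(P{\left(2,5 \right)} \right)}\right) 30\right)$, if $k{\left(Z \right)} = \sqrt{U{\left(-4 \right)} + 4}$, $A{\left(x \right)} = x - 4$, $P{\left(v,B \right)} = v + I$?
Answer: $3396 + \sqrt{6} \approx 3398.4$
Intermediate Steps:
$P{\left(v,B \right)} = -3 + v$ ($P{\left(v,B \right)} = v - 3 = -3 + v$)
$A{\left(x \right)} = -4 + x$
$U{\left(p \right)} = 2$ ($U{\left(p \right)} = 2 - 0 = 2 + 0 = 2$)
$k{\left(Z \right)} = \sqrt{6}$ ($k{\left(Z \right)} = \sqrt{2 + 4} = \sqrt{6}$)
$3126 + \left(k{\left(-1 \right)} + - 3 \left(2 + A{\left(P{\left(2,5 \right)} \right)}\right) 30\right) = 3126 + \left(\sqrt{6} + - 3 \left(2 + \left(-4 + \left(-3 + 2\right)\right)\right) 30\right) = 3126 + \left(\sqrt{6} + - 3 \left(2 - 5\right) 30\right) = 3126 + \left(\sqrt{6} + \left(-3\right) \left(-3\right) 30\right) = 3126 + \left(\sqrt{6} + 9 \cdot 30\right) = 3126 + \left(\sqrt{6} + 270\right) = 3126 + \left(270 + \sqrt{6}\right) = 3396 + \sqrt{6}$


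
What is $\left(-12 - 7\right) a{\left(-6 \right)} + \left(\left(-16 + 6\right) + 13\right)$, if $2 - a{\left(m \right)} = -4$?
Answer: $-111$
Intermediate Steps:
$a{\left(m \right)} = 6$ ($a{\left(m \right)} = 2 - -4 = 2 + 4 = 6$)
$\left(-12 - 7\right) a{\left(-6 \right)} + \left(\left(-16 + 6\right) + 13\right) = \left(-12 - 7\right) 6 + \left(\left(-16 + 6\right) + 13\right) = \left(-19\right) 6 + \left(-10 + 13\right) = -114 + 3 = -111$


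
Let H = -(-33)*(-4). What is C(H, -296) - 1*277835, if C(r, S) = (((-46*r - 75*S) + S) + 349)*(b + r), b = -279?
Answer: -11919410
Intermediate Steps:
H = -132 (H = -1*132 = -132)
C(r, S) = (-279 + r)*(349 - 74*S - 46*r) (C(r, S) = (((-46*r - 75*S) + S) + 349)*(-279 + r) = (((-75*S - 46*r) + S) + 349)*(-279 + r) = ((-74*S - 46*r) + 349)*(-279 + r) = (349 - 74*S - 46*r)*(-279 + r) = (-279 + r)*(349 - 74*S - 46*r))
C(H, -296) - 1*277835 = (-97371 - 46*(-132)² + 13183*(-132) + 20646*(-296) - 74*(-296)*(-132)) - 1*277835 = (-97371 - 46*17424 - 1740156 - 6111216 - 2891328) - 277835 = (-97371 - 801504 - 1740156 - 6111216 - 2891328) - 277835 = -11641575 - 277835 = -11919410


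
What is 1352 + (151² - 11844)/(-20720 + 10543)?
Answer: 13748347/10177 ≈ 1350.9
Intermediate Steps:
1352 + (151² - 11844)/(-20720 + 10543) = 1352 + (22801 - 11844)/(-10177) = 1352 + 10957*(-1/10177) = 1352 - 10957/10177 = 13748347/10177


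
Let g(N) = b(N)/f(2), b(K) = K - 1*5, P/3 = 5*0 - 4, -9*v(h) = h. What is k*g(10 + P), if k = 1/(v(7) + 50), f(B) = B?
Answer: -63/886 ≈ -0.071106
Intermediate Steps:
v(h) = -h/9
P = -12 (P = 3*(5*0 - 4) = 3*(0 - 4) = 3*(-4) = -12)
b(K) = -5 + K (b(K) = K - 5 = -5 + K)
g(N) = -5/2 + N/2 (g(N) = (-5 + N)/2 = (-5 + N)*(1/2) = -5/2 + N/2)
k = 9/443 (k = 1/(-1/9*7 + 50) = 1/(-7/9 + 50) = 1/(443/9) = 9/443 ≈ 0.020316)
k*g(10 + P) = 9*(-5/2 + (10 - 12)/2)/443 = 9*(-5/2 + (1/2)*(-2))/443 = 9*(-5/2 - 1)/443 = (9/443)*(-7/2) = -63/886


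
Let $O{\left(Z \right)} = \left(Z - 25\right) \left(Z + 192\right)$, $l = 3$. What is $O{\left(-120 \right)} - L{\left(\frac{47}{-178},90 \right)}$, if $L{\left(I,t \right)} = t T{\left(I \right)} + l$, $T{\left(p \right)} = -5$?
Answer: $-9993$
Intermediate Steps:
$L{\left(I,t \right)} = 3 - 5 t$ ($L{\left(I,t \right)} = t \left(-5\right) + 3 = - 5 t + 3 = 3 - 5 t$)
$O{\left(Z \right)} = \left(-25 + Z\right) \left(192 + Z\right)$
$O{\left(-120 \right)} - L{\left(\frac{47}{-178},90 \right)} = \left(-4800 + \left(-120\right)^{2} + 167 \left(-120\right)\right) - \left(3 - 450\right) = \left(-4800 + 14400 - 20040\right) - \left(3 - 450\right) = -10440 - -447 = -10440 + 447 = -9993$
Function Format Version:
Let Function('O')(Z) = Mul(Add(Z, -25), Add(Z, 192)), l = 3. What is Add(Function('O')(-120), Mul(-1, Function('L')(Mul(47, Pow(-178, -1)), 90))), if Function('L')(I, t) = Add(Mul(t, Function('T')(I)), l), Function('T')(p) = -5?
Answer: -9993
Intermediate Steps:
Function('L')(I, t) = Add(3, Mul(-5, t)) (Function('L')(I, t) = Add(Mul(t, -5), 3) = Add(Mul(-5, t), 3) = Add(3, Mul(-5, t)))
Function('O')(Z) = Mul(Add(-25, Z), Add(192, Z))
Add(Function('O')(-120), Mul(-1, Function('L')(Mul(47, Pow(-178, -1)), 90))) = Add(Add(-4800, Pow(-120, 2), Mul(167, -120)), Mul(-1, Add(3, Mul(-5, 90)))) = Add(Add(-4800, 14400, -20040), Mul(-1, Add(3, -450))) = Add(-10440, Mul(-1, -447)) = Add(-10440, 447) = -9993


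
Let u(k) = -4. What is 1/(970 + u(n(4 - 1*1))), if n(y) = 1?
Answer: 1/966 ≈ 0.0010352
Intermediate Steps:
1/(970 + u(n(4 - 1*1))) = 1/(970 - 4) = 1/966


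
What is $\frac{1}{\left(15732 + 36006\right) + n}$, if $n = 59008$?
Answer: $\frac{1}{110746} \approx 9.0297 \cdot 10^{-6}$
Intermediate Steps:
$\frac{1}{\left(15732 + 36006\right) + n} = \frac{1}{\left(15732 + 36006\right) + 59008} = \frac{1}{51738 + 59008} = \frac{1}{110746}$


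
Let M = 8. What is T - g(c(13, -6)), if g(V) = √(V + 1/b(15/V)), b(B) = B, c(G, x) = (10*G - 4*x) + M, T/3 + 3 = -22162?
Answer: -66495 - 12*√30/5 ≈ -66508.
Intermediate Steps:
T = -66495 (T = -9 + 3*(-22162) = -9 - 66486 = -66495)
c(G, x) = 8 - 4*x + 10*G (c(G, x) = (10*G - 4*x) + 8 = (-4*x + 10*G) + 8 = 8 - 4*x + 10*G)
g(V) = 4*√15*√V/15 (g(V) = √(V + 1/(15/V)) = √(V + V/15) = √(16*V/15) = 4*√15*√V/15)
T - g(c(13, -6)) = -66495 - 4*√15*√(8 - 4*(-6) + 10*13)/15 = -66495 - 4*√15*√(8 + 24 + 130)/15 = -66495 - 4*√15*√162/15 = -66495 - 4*√15*9*√2/15 = -66495 - 12*√30/5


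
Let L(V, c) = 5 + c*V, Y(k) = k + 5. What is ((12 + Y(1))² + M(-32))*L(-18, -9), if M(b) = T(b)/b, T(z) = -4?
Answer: 433031/8 ≈ 54129.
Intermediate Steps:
Y(k) = 5 + k
L(V, c) = 5 + V*c
M(b) = -4/b
((12 + Y(1))² + M(-32))*L(-18, -9) = ((12 + (5 + 1))² - 4/(-32))*(5 - 18*(-9)) = ((12 + 6)² - 4*(-1/32))*(5 + 162) = (18² + ⅛)*167 = (324 + ⅛)*167 = (2593/8)*167 = 433031/8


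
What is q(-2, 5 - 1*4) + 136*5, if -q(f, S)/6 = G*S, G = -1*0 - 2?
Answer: 692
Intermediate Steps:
G = -2 (G = 0 - 2 = -2)
q(f, S) = 12*S (q(f, S) = -(-12)*S = 12*S)
q(-2, 5 - 1*4) + 136*5 = 12*(5 - 1*4) + 136*5 = 12*(5 - 4) + 680 = 12*1 + 680 = 12 + 680 = 692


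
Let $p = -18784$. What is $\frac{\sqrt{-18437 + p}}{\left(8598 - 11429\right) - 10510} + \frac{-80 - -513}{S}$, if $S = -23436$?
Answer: $- \frac{433}{23436} - \frac{i \sqrt{37221}}{13341} \approx -0.018476 - 0.014461 i$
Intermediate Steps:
$\frac{\sqrt{-18437 + p}}{\left(8598 - 11429\right) - 10510} + \frac{-80 - -513}{S} = \frac{\sqrt{-18437 - 18784}}{\left(8598 - 11429\right) - 10510} + \frac{-80 - -513}{-23436} = \frac{\sqrt{-37221}}{-2831 - 10510} + \left(-80 + 513\right) \left(- \frac{1}{23436}\right) = \frac{i \sqrt{37221}}{-13341} + 433 \left(- \frac{1}{23436}\right) = i \sqrt{37221} \left(- \frac{1}{13341}\right) - \frac{433}{23436} = - \frac{i \sqrt{37221}}{13341} - \frac{433}{23436} = - \frac{433}{23436} - \frac{i \sqrt{37221}}{13341}$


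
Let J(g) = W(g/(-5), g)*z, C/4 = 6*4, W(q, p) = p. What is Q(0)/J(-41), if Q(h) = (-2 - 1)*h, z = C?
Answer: 0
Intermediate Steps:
C = 96 (C = 4*(6*4) = 4*24 = 96)
z = 96
Q(h) = -3*h
J(g) = 96*g (J(g) = g*96 = 96*g)
Q(0)/J(-41) = (-3*0)/((96*(-41))) = 0/(-3936) = 0*(-1/3936) = 0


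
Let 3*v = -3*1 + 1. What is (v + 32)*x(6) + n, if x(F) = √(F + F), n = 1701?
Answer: 1701 + 188*√3/3 ≈ 1809.5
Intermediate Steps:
x(F) = √2*√F (x(F) = √(2*F) = √2*√F)
v = -⅔ (v = (-3*1 + 1)/3 = (-3 + 1)/3 = (⅓)*(-2) = -⅔ ≈ -0.66667)
(v + 32)*x(6) + n = (-⅔ + 32)*(√2*√6) + 1701 = 94*(2*√3)/3 + 1701 = 188*√3/3 + 1701 = 1701 + 188*√3/3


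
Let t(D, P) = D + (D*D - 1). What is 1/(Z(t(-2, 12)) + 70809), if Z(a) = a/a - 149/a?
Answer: 1/70661 ≈ 1.4152e-5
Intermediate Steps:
t(D, P) = -1 + D + D² (t(D, P) = D + (D² - 1) = D + (-1 + D²) = -1 + D + D²)
Z(a) = 1 - 149/a
1/(Z(t(-2, 12)) + 70809) = 1/((-149 + (-1 - 2 + (-2)²))/(-1 - 2 + (-2)²) + 70809) = 1/((-149 + (-1 - 2 + 4))/(-1 - 2 + 4) + 70809) = 1/((-149 + 1)/1 + 70809) = 1/(1*(-148) + 70809) = 1/(-148 + 70809) = 1/70661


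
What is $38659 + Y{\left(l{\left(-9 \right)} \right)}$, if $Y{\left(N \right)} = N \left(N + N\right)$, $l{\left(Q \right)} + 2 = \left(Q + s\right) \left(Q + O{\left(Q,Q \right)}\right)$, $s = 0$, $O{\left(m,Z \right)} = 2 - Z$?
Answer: $39459$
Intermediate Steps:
$l{\left(Q \right)} = -2 + 2 Q$ ($l{\left(Q \right)} = -2 + \left(Q + 0\right) \left(Q - \left(-2 + Q\right)\right) = -2 + Q 2 = -2 + 2 Q$)
$Y{\left(N \right)} = 2 N^{2}$ ($Y{\left(N \right)} = N 2 N = 2 N^{2}$)
$38659 + Y{\left(l{\left(-9 \right)} \right)} = 38659 + 2 \left(-2 + 2 \left(-9\right)\right)^{2} = 38659 + 2 \left(-2 - 18\right)^{2} = 38659 + 2 \left(-20\right)^{2} = 38659 + 2 \cdot 400 = 38659 + 800 = 39459$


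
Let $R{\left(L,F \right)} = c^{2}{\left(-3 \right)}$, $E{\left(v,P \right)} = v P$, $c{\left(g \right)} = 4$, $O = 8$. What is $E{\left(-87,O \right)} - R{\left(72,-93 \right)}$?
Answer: $-712$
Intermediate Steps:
$E{\left(v,P \right)} = P v$
$R{\left(L,F \right)} = 16$ ($R{\left(L,F \right)} = 4^{2} = 16$)
$E{\left(-87,O \right)} - R{\left(72,-93 \right)} = 8 \left(-87\right) - 16 = -696 - 16 = -712$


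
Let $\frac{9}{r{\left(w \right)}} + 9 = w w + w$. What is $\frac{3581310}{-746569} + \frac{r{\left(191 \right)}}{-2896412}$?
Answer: $- \frac{126767812905277827}{26426341006840588} \approx -4.797$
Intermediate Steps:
$r{\left(w \right)} = \frac{9}{-9 + w + w^{2}}$ ($r{\left(w \right)} = \frac{9}{-9 + \left(w w + w\right)} = \frac{9}{-9 + \left(w^{2} + w\right)} = \frac{9}{-9 + \left(w + w^{2}\right)} = \frac{9}{-9 + w + w^{2}}$)
$\frac{3581310}{-746569} + \frac{r{\left(191 \right)}}{-2896412} = \frac{3581310}{-746569} + \frac{9 \frac{1}{-9 + 191 + 191^{2}}}{-2896412} = 3581310 \left(- \frac{1}{746569}\right) + \frac{9}{-9 + 191 + 36481} \left(- \frac{1}{2896412}\right) = - \frac{3581310}{746569} + \frac{9}{36663} \left(- \frac{1}{2896412}\right) = - \frac{3581310}{746569} + 9 \cdot \frac{1}{36663} \left(- \frac{1}{2896412}\right) = - \frac{3581310}{746569} + \frac{3}{12221} \left(- \frac{1}{2896412}\right) = - \frac{3581310}{746569} - \frac{3}{35397051052} = - \frac{126767812905277827}{26426341006840588}$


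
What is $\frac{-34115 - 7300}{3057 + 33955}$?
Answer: $- \frac{41415}{37012} \approx -1.119$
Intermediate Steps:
$\frac{-34115 - 7300}{3057 + 33955} = - \frac{41415}{37012}$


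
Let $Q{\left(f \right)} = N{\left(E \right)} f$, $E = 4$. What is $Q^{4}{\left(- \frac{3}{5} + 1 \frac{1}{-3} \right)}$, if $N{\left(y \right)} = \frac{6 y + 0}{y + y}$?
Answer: $\frac{38416}{625} \approx 61.466$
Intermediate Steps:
$N{\left(y \right)} = 3$ ($N{\left(y \right)} = \frac{6 y}{2 y} = 6 y \frac{1}{2 y} = 3$)
$Q{\left(f \right)} = 3 f$
$Q^{4}{\left(- \frac{3}{5} + 1 \frac{1}{-3} \right)} = \left(3 \left(- \frac{3}{5} + 1 \frac{1}{-3}\right)\right)^{4} = \left(3 \left(\left(-3\right) \frac{1}{5} + 1 \left(- \frac{1}{3}\right)\right)\right)^{4} = \left(3 \left(- \frac{3}{5} - \frac{1}{3}\right)\right)^{4} = \left(3 \left(- \frac{14}{15}\right)\right)^{4} = \left(- \frac{14}{5}\right)^{4} = \frac{38416}{625}$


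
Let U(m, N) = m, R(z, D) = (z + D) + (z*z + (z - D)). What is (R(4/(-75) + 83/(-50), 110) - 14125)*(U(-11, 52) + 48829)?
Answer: -7757755056359/11250 ≈ -6.8958e+8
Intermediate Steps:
R(z, D) = z² + 2*z (R(z, D) = (D + z) + (z² + (z - D)) = (D + z) + (z + z² - D) = z² + 2*z)
(R(4/(-75) + 83/(-50), 110) - 14125)*(U(-11, 52) + 48829) = ((4/(-75) + 83/(-50))*(2 + (4/(-75) + 83/(-50))) - 14125)*(-11 + 48829) = ((4*(-1/75) + 83*(-1/50))*(2 + (4*(-1/75) + 83*(-1/50))) - 14125)*48818 = ((-4/75 - 83/50)*(2 + (-4/75 - 83/50)) - 14125)*48818 = (-257*(2 - 257/150)/150 - 14125)*48818 = (-257/150*43/150 - 14125)*48818 = (-11051/22500 - 14125)*48818 = -317823551/22500*48818 = -7757755056359/11250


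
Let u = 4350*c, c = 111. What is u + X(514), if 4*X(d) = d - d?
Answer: 482850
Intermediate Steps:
X(d) = 0 (X(d) = (d - d)/4 = (¼)*0 = 0)
u = 482850 (u = 4350*111 = 482850)
u + X(514) = 482850 + 0 = 482850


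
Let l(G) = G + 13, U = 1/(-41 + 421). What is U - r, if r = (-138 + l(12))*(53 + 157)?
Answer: 9017401/380 ≈ 23730.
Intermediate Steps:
U = 1/380 ≈ 0.0026316
l(G) = 13 + G
r = -23730 (r = (-138 + (13 + 12))*(53 + 157) = (-138 + 25)*210 = -113*210 = -23730)
U - r = 1/380 - 1*(-23730) = 1/380 + 23730 = 9017401/380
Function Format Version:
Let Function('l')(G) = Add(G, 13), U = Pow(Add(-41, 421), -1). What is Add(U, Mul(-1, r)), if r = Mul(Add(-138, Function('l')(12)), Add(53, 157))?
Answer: Rational(9017401, 380) ≈ 23730.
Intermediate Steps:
U = Rational(1, 380) (U = Pow(380, -1) = Rational(1, 380) ≈ 0.0026316)
Function('l')(G) = Add(13, G)
r = -23730 (r = Mul(Add(-138, Add(13, 12)), Add(53, 157)) = Mul(Add(-138, 25), 210) = Mul(-113, 210) = -23730)
Add(U, Mul(-1, r)) = Add(Rational(1, 380), Mul(-1, -23730)) = Add(Rational(1, 380), 23730) = Rational(9017401, 380)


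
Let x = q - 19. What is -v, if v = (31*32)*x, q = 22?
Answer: -2976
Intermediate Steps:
x = 3 (x = 22 - 19 = 3)
v = 2976 (v = (31*32)*3 = 992*3 = 2976)
-v = -1*2976 = -2976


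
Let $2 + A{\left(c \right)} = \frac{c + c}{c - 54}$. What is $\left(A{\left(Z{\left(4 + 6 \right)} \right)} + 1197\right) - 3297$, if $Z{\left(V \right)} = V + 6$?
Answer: $- \frac{39954}{19} \approx -2102.8$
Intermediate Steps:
$Z{\left(V \right)} = 6 + V$
$A{\left(c \right)} = -2 + \frac{2 c}{-54 + c}$ ($A{\left(c \right)} = -2 + \frac{c + c}{c - 54} = -2 + \frac{2 c}{-54 + c}$)
$\left(A{\left(Z{\left(4 + 6 \right)} \right)} + 1197\right) - 3297 = \left(\frac{108}{-54 + \left(6 + \left(4 + 6\right)\right)} + 1197\right) - 3297 = \left(\frac{108}{-54 + \left(6 + 10\right)} + 1197\right) - 3297 = \left(\frac{108}{-54 + 16} + 1197\right) - 3297 = \left(\frac{108}{-38} + 1197\right) - 3297 = \left(108 \left(- \frac{1}{38}\right) + 1197\right) - 3297 = \left(- \frac{54}{19} + 1197\right) - 3297 = \frac{22689}{19} - 3297 = - \frac{39954}{19}$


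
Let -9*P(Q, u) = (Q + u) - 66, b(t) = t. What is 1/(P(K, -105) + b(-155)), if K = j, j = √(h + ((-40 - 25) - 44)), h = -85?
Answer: -5508/749185 + 9*I*√194/1498370 ≈ -0.007352 + 8.3661e-5*I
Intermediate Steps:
j = I*√194 (j = √(-85 + ((-40 - 25) - 44)) = √(-85 + (-65 - 44)) = √(-85 - 109) = √(-194) = I*√194 ≈ 13.928*I)
K = I*√194 ≈ 13.928*I
P(Q, u) = 22/3 - Q/9 - u/9 (P(Q, u) = -((Q + u) - 66)/9 = -(-66 + Q + u)/9 = 22/3 - Q/9 - u/9)
1/(P(K, -105) + b(-155)) = 1/((22/3 - I*√194/9 - ⅑*(-105)) - 155) = 1/((22/3 - I*√194/9 + 35/3) - 155) = 1/((19 - I*√194/9) - 155) = 1/(-136 - I*√194/9)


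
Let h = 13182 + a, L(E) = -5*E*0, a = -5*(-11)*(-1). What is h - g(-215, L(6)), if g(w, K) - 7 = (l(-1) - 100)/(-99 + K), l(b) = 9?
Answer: 1298789/99 ≈ 13119.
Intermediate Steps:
a = -55 (a = 55*(-1) = -55)
L(E) = 0
g(w, K) = 7 - 91/(-99 + K) (g(w, K) = 7 + (9 - 100)/(-99 + K) = 7 - 91/(-99 + K))
h = 13127 (h = 13182 - 55 = 13127)
h - g(-215, L(6)) = 13127 - 7*(-112 + 0)/(-99 + 0) = 13127 - 7*(-112)/(-99) = 13127 - 7*(-1)*(-112)/99 = 13127 - 1*784/99 = 13127 - 784/99 = 1298789/99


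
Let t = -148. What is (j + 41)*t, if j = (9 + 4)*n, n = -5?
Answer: 3552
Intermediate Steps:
j = -65 (j = (9 + 4)*(-5) = 13*(-5) = -65)
(j + 41)*t = (-65 + 41)*(-148) = -24*(-148) = 3552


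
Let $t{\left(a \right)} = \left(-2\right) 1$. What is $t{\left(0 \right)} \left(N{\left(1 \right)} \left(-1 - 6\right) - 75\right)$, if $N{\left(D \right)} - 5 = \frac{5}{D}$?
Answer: $290$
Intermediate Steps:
$N{\left(D \right)} = 5 + \frac{5}{D}$
$t{\left(a \right)} = -2$
$t{\left(0 \right)} \left(N{\left(1 \right)} \left(-1 - 6\right) - 75\right) = - 2 \left(\left(5 + \frac{5}{1}\right) \left(-1 - 6\right) - 75\right) = - 2 \left(\left(5 + 5 \cdot 1\right) \left(-7\right) - 75\right) = - 2 \left(\left(5 + 5\right) \left(-7\right) - 75\right) = - 2 \left(10 \left(-7\right) - 75\right) = - 2 \left(-70 - 75\right) = \left(-2\right) \left(-145\right) = 290$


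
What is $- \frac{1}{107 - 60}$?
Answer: $- \frac{1}{47} \approx -0.021277$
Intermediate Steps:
$- \frac{1}{107 - 60} = - \frac{1}{47}$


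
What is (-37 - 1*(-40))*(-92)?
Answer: -276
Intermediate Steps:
(-37 - 1*(-40))*(-92) = (-37 + 40)*(-92) = 3*(-92) = -276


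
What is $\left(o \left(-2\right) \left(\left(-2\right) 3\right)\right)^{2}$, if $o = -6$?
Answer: $5184$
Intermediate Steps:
$\left(o \left(-2\right) \left(\left(-2\right) 3\right)\right)^{2} = \left(\left(-6\right) \left(-2\right) \left(\left(-2\right) 3\right)\right)^{2} = \left(12 \left(-6\right)\right)^{2} = \left(-72\right)^{2} = 5184$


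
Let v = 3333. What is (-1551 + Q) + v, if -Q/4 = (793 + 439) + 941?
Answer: -6910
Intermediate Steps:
Q = -8692 (Q = -4*((793 + 439) + 941) = -4*(1232 + 941) = -4*2173 = -8692)
(-1551 + Q) + v = (-1551 - 8692) + 3333 = -10243 + 3333 = -6910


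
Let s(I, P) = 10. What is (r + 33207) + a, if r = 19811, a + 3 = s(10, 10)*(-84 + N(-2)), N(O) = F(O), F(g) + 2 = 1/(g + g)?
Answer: 104305/2 ≈ 52153.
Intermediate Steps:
F(g) = -2 + 1/(2*g) (F(g) = -2 + 1/(g + g) = -2 + 1/(2*g))
N(O) = -2 + 1/(2*O)
a = -1731/2 (a = -3 + 10*(-84 + (-2 + (1/2)/(-2))) = -3 + 10*(-84 + (-2 + (1/2)*(-1/2))) = -3 + 10*(-84 + (-2 - 1/4)) = -3 + 10*(-84 - 9/4) = -3 + 10*(-345/4) = -3 - 1725/2 = -1731/2 ≈ -865.50)
(r + 33207) + a = (19811 + 33207) - 1731/2 = 53018 - 1731/2 = 104305/2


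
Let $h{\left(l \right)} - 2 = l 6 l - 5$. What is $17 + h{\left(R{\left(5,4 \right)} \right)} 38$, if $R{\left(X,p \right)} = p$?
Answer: $3551$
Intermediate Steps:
$h{\left(l \right)} = -3 + 6 l^{2}$ ($h{\left(l \right)} = 2 + \left(l 6 l - 5\right) = 2 + \left(6 l^{2} - 5\right) = 2 + \left(-5 + 6 l^{2}\right) = -3 + 6 l^{2}$)
$17 + h{\left(R{\left(5,4 \right)} \right)} 38 = 17 + \left(-3 + 6 \cdot 4^{2}\right) 38 = 17 + \left(-3 + 6 \cdot 16\right) 38 = 17 + \left(-3 + 96\right) 38 = 17 + 93 \cdot 38 = 17 + 3534 = 3551$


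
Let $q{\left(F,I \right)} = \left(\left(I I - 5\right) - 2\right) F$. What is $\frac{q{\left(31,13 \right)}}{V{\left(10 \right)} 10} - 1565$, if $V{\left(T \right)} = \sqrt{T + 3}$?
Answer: $-1565 + \frac{2511 \sqrt{13}}{65} \approx -1425.7$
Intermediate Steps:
$V{\left(T \right)} = \sqrt{3 + T}$
$q{\left(F,I \right)} = F \left(-7 + I^{2}\right)$ ($q{\left(F,I \right)} = \left(\left(I^{2} - 5\right) - 2\right) F = \left(\left(-5 + I^{2}\right) - 2\right) F = \left(-7 + I^{2}\right) F = F \left(-7 + I^{2}\right)$)
$\frac{q{\left(31,13 \right)}}{V{\left(10 \right)} 10} - 1565 = \frac{31 \left(-7 + 13^{2}\right)}{\sqrt{3 + 10} \cdot 10} - 1565 = \frac{31 \left(-7 + 169\right)}{\sqrt{13} \cdot 10} - 1565 = \frac{31 \cdot 162}{10 \sqrt{13}} - 1565 = \frac{\sqrt{13}}{130} \cdot 5022 - 1565 = \frac{2511 \sqrt{13}}{65} - 1565 = -1565 + \frac{2511 \sqrt{13}}{65}$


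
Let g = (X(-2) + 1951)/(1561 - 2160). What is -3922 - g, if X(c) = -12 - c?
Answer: -2347337/599 ≈ -3918.8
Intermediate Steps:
g = -1941/599 (g = ((-12 - 1*(-2)) + 1951)/(1561 - 2160) = ((-12 + 2) + 1951)/(-599) = (-10 + 1951)*(-1/599) = 1941*(-1/599) = -1941/599 ≈ -3.2404)
-3922 - g = -3922 - 1*(-1941/599) = -3922 + 1941/599 = -2347337/599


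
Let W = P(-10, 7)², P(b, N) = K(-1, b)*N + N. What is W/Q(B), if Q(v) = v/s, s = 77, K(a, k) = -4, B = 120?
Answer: 11319/40 ≈ 282.98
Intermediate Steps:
Q(v) = v/77
P(b, N) = -3*N (P(b, N) = -4*N + N = -3*N)
W = 441 (W = (-3*7)² = (-21)² = 441)
W/Q(B) = 441/(((1/77)*120)) = 441/(120/77) = 441*(77/120) = 11319/40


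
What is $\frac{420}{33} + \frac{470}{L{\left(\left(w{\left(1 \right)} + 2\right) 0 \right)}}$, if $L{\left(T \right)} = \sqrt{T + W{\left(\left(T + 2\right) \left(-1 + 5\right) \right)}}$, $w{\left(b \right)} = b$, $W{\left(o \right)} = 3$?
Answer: $\frac{140}{11} + \frac{470 \sqrt{3}}{3} \approx 284.08$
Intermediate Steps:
$L{\left(T \right)} = \sqrt{3 + T}$ ($L{\left(T \right)} = \sqrt{T + 3} = \sqrt{3 + T}$)
$\frac{420}{33} + \frac{470}{L{\left(\left(w{\left(1 \right)} + 2\right) 0 \right)}} = \frac{420}{33} + \frac{470}{\sqrt{3 + \left(1 + 2\right) 0}} = 420 \cdot \frac{1}{33} + \frac{470}{\sqrt{3 + 3 \cdot 0}} = \frac{140}{11} + \frac{470}{\sqrt{3 + 0}} = \frac{140}{11} + \frac{470}{\sqrt{3}} = \frac{140}{11} + 470 \frac{\sqrt{3}}{3} = \frac{140}{11} + \frac{470 \sqrt{3}}{3}$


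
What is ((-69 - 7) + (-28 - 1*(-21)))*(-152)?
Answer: 12616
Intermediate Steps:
((-69 - 7) + (-28 - 1*(-21)))*(-152) = (-76 + (-28 + 21))*(-152) = (-76 - 7)*(-152) = -83*(-152) = 12616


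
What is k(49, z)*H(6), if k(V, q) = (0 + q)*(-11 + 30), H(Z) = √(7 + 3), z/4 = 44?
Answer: 3344*√10 ≈ 10575.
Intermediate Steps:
z = 176 (z = 4*44 = 176)
H(Z) = √10
k(V, q) = 19*q (k(V, q) = q*19 = 19*q)
k(49, z)*H(6) = (19*176)*√10 = 3344*√10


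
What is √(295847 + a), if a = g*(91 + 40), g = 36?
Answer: 53*√107 ≈ 548.24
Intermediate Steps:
a = 4716 (a = 36*(91 + 40) = 36*131 = 4716)
√(295847 + a) = √(295847 + 4716) = √300563 = 53*√107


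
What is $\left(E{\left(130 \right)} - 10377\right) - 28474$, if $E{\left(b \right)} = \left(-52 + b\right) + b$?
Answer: $-38643$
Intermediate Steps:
$E{\left(b \right)} = -52 + 2 b$
$\left(E{\left(130 \right)} - 10377\right) - 28474 = \left(\left(-52 + 2 \cdot 130\right) - 10377\right) - 28474 = \left(\left(-52 + 260\right) - 10377\right) - 28474 = \left(208 - 10377\right) - 28474 = -10169 - 28474 = -38643$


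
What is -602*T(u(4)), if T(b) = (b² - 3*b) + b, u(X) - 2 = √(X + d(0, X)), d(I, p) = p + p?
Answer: -7224 - 2408*√3 ≈ -11395.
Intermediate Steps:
d(I, p) = 2*p
u(X) = 2 + √3*√X (u(X) = 2 + √(X + 2*X) = 2 + √(3*X) = 2 + √3*√X)
T(b) = b² - 2*b
-602*T(u(4)) = -602*(2 + √3*√4)*(-2 + (2 + √3*√4)) = -602*(2 + √3*2)*(-2 + (2 + √3*2)) = -602*(2 + 2*√3)*(-2 + (2 + 2*√3)) = -602*(2 + 2*√3)*2*√3 = -1204*√3*(2 + 2*√3)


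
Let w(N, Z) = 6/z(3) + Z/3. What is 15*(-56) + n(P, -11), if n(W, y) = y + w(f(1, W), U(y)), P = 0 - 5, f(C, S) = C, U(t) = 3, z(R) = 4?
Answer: -1697/2 ≈ -848.50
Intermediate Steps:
P = -5
w(N, Z) = 3/2 + Z/3 (w(N, Z) = 6/4 + Z/3 = 6*(1/4) + Z*(1/3) = 3/2 + Z/3)
n(W, y) = 5/2 + y (n(W, y) = y + (3/2 + (1/3)*3) = y + (3/2 + 1) = y + 5/2 = 5/2 + y)
15*(-56) + n(P, -11) = 15*(-56) + (5/2 - 11) = -840 - 17/2 = -1697/2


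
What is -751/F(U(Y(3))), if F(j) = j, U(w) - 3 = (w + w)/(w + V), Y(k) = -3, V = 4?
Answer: 751/3 ≈ 250.33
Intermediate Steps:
U(w) = 3 + 2*w/(4 + w) (U(w) = 3 + (w + w)/(w + 4) = 3 + (2*w)/(4 + w) = 3 + 2*w/(4 + w))
-751/F(U(Y(3))) = -751*(4 - 3)/(12 + 5*(-3)) = -751/(12 - 15) = -751/(1*(-3)) = -751/(-3) = -751*(-⅓) = 751/3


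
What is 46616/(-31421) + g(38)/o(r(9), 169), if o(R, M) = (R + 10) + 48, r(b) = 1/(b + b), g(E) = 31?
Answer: -31180802/32834945 ≈ -0.94962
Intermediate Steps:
r(b) = 1/(2*b)
o(R, M) = 58 + R (o(R, M) = (10 + R) + 48 = 58 + R)
46616/(-31421) + g(38)/o(r(9), 169) = 46616/(-31421) + 31/(58 + (½)/9) = 46616*(-1/31421) + 31/(58 + (½)*(⅑)) = -46616/31421 + 31/(58 + 1/18) = -46616/31421 + 31/(1045/18) = -46616/31421 + 31*(18/1045) = -46616/31421 + 558/1045 = -31180802/32834945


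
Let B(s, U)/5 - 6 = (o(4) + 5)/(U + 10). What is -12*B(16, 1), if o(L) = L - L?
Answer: -4260/11 ≈ -387.27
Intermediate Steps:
o(L) = 0
B(s, U) = 30 + 25/(10 + U) (B(s, U) = 30 + 5*((0 + 5)/(U + 10)) = 30 + 5*(5/(10 + U)) = 30 + 25/(10 + U))
-12*B(16, 1) = -60*(65 + 6*1)/(10 + 1) = -60*(65 + 6)/11 = -60*71/11 = -12*355/11 = -4260/11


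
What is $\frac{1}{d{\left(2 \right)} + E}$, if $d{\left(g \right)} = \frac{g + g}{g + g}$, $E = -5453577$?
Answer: $- \frac{1}{5453576} \approx -1.8337 \cdot 10^{-7}$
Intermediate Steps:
$d{\left(g \right)} = 1$ ($d{\left(g \right)} = \frac{2 g}{2 g} = 2 g \frac{1}{2 g} = 1$)
$\frac{1}{d{\left(2 \right)} + E} = \frac{1}{1 - 5453577} = \frac{1}{-5453576} = - \frac{1}{5453576}$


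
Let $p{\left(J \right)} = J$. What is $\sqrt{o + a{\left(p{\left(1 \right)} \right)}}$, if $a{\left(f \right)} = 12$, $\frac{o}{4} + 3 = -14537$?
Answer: $2 i \sqrt{14537} \approx 241.14 i$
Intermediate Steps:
$o = -58160$ ($o = -12 + 4 \left(-14537\right) = -12 - 58148 = -58160$)
$\sqrt{o + a{\left(p{\left(1 \right)} \right)}} = \sqrt{-58160 + 12} = \sqrt{-58148} = 2 i \sqrt{14537}$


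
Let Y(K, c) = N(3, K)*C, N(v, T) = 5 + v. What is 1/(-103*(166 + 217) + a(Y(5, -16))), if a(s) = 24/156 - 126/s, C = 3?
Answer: -52/2051613 ≈ -2.5346e-5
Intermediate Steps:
Y(K, c) = 24 (Y(K, c) = (5 + 3)*3 = 8*3 = 24)
a(s) = 2/13 - 126/s (a(s) = 24*(1/156) - 126/s = 2/13 - 126/s)
1/(-103*(166 + 217) + a(Y(5, -16))) = 1/(-103*(166 + 217) + (2/13 - 126/24)) = 1/(-103*383 + (2/13 - 126*1/24)) = 1/(-39449 + (2/13 - 21/4)) = 1/(-39449 - 265/52) = 1/(-2051613/52) = -52/2051613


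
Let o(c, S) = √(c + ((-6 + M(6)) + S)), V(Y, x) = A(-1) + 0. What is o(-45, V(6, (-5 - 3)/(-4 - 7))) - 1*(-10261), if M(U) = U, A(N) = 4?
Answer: 10261 + I*√41 ≈ 10261.0 + 6.4031*I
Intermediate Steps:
V(Y, x) = 4 (V(Y, x) = 4 + 0 = 4)
o(c, S) = √(S + c) (o(c, S) = √(c + ((-6 + 6) + S)) = √(c + (0 + S)) = √(c + S) = √(S + c))
o(-45, V(6, (-5 - 3)/(-4 - 7))) - 1*(-10261) = √(4 - 45) - 1*(-10261) = √(-41) + 10261 = I*√41 + 10261 = 10261 + I*√41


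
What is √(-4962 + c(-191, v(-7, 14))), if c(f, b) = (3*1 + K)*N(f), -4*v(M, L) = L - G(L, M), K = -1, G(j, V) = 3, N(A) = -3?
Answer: 6*I*√138 ≈ 70.484*I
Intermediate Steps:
v(M, L) = ¾ - L/4 (v(M, L) = -(L - 1*3)/4 = -(L - 3)/4 = -(-3 + L)/4 = ¾ - L/4)
c(f, b) = -6 (c(f, b) = (3*1 - 1)*(-3) = (3 - 1)*(-3) = 2*(-3) = -6)
√(-4962 + c(-191, v(-7, 14))) = √(-4962 - 6) = √(-4968) = 6*I*√138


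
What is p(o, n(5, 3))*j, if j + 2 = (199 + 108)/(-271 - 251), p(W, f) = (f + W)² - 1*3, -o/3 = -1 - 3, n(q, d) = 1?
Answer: -112133/261 ≈ -429.63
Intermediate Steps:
o = 12 (o = -3*(-1 - 3) = -3*(-4) = 12)
p(W, f) = -3 + (W + f)² (p(W, f) = (W + f)² - 3 = -3 + (W + f)²)
j = -1351/522 (j = -2 + (199 + 108)/(-271 - 251) = -2 + 307/(-522) = -2 + 307*(-1/522) = -2 - 307/522 = -1351/522 ≈ -2.5881)
p(o, n(5, 3))*j = (-3 + (12 + 1)²)*(-1351/522) = (-3 + 13²)*(-1351/522) = (-3 + 169)*(-1351/522) = 166*(-1351/522) = -112133/261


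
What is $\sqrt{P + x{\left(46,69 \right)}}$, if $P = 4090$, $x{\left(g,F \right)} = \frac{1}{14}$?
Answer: $\frac{\sqrt{801654}}{14} \approx 63.954$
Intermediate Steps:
$x{\left(g,F \right)} = \frac{1}{14}$
$\sqrt{P + x{\left(46,69 \right)}} = \sqrt{4090 + \frac{1}{14}} = \sqrt{\frac{57261}{14}} = \frac{\sqrt{801654}}{14}$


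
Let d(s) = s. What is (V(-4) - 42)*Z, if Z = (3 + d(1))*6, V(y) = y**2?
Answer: -624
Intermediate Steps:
Z = 24 (Z = (3 + 1)*6 = 4*6 = 24)
(V(-4) - 42)*Z = ((-4)**2 - 42)*24 = (16 - 42)*24 = -26*24 = -624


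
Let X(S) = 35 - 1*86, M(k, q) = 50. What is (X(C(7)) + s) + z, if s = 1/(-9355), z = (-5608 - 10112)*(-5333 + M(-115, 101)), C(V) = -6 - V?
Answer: 776920672694/9355 ≈ 8.3049e+7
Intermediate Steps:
X(S) = -51 (X(S) = 35 - 86 = -51)
z = 83048760 (z = (-5608 - 10112)*(-5333 + 50) = -15720*(-5283) = 83048760)
s = -1/9355 ≈ -0.00010689
(X(C(7)) + s) + z = (-51 - 1/9355) + 83048760 = -477106/9355 + 83048760 = 776920672694/9355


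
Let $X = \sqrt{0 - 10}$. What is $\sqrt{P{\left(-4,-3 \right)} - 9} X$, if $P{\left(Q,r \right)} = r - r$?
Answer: $- 3 \sqrt{10} \approx -9.4868$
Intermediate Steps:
$P{\left(Q,r \right)} = 0$
$X = i \sqrt{10}$ ($X = \sqrt{-10} = i \sqrt{10} \approx 3.1623 i$)
$\sqrt{P{\left(-4,-3 \right)} - 9} X = \sqrt{0 - 9} i \sqrt{10} = \sqrt{-9} i \sqrt{10} = 3 i i \sqrt{10} = - 3 \sqrt{10}$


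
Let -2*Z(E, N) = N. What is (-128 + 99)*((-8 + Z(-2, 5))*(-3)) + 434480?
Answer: 867133/2 ≈ 4.3357e+5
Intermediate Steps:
Z(E, N) = -N/2
(-128 + 99)*((-8 + Z(-2, 5))*(-3)) + 434480 = (-128 + 99)*((-8 - 1/2*5)*(-3)) + 434480 = -29*(-8 - 5/2)*(-3) + 434480 = -(-609)*(-3)/2 + 434480 = -29*63/2 + 434480 = -1827/2 + 434480 = 867133/2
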